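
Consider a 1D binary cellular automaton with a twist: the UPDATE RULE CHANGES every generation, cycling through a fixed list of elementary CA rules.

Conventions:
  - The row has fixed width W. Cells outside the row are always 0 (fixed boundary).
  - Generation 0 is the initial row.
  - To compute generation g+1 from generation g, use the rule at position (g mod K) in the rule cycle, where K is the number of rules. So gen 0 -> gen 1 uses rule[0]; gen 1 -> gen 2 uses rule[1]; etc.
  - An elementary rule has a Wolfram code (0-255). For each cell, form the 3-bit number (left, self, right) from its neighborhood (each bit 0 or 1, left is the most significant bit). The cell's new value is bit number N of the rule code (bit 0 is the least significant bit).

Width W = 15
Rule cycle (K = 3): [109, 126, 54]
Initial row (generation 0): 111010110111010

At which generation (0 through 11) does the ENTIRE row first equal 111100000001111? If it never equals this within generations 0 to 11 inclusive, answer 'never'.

Answer: 11

Derivation:
Gen 0: 111010110111010
Gen 1 (rule 109): 101111111101110
Gen 2 (rule 126): 111000000111011
Gen 3 (rule 54): 000100001000100
Gen 4 (rule 109): 110101101010101
Gen 5 (rule 126): 111111111111111
Gen 6 (rule 54): 000000000000000
Gen 7 (rule 109): 111111111111111
Gen 8 (rule 126): 100000000000001
Gen 9 (rule 54): 110000000000011
Gen 10 (rule 109): 110111111111011
Gen 11 (rule 126): 111100000001111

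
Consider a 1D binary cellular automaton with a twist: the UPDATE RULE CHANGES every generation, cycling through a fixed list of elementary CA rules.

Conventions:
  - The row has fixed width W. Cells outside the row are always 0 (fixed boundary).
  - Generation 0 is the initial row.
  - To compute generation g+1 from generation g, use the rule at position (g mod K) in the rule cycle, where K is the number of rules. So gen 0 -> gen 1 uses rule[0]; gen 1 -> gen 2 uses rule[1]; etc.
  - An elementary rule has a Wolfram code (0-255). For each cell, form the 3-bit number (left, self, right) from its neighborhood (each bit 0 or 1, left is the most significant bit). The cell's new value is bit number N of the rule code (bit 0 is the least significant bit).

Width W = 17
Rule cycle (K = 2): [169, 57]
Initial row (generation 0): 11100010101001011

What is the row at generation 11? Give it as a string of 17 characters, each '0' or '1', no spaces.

Answer: 00000101101011110

Derivation:
Gen 0: 11100010101001011
Gen 1 (rule 169): 11001001010000110
Gen 2 (rule 57): 10100100101110101
Gen 3 (rule 169): 01000000011101010
Gen 4 (rule 57): 00111111010010101
Gen 5 (rule 169): 10111110100001010
Gen 6 (rule 57): 01100001011100101
Gen 7 (rule 169): 01001100111000010
Gen 8 (rule 57): 00101010100111001
Gen 9 (rule 169): 10010101000110000
Gen 10 (rule 57): 01001010110101111
Gen 11 (rule 169): 00000101101011110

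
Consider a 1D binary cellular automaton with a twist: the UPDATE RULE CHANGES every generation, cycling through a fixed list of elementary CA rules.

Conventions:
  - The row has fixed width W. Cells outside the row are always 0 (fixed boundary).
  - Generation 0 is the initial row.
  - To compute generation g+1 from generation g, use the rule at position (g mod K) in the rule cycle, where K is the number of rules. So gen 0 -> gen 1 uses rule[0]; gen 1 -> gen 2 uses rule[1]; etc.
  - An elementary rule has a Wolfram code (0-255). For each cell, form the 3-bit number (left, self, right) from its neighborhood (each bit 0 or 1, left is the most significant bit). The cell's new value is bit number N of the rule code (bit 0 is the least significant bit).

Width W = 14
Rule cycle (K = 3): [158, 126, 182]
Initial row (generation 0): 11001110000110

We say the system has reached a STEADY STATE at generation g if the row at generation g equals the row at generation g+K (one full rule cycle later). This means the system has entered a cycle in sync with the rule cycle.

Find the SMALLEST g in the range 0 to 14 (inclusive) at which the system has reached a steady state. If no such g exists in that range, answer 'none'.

Gen 0: 11001110000110
Gen 1 (rule 158): 10111101001101
Gen 2 (rule 126): 11100111111111
Gen 3 (rule 182): 01011011111110
Gen 4 (rule 158): 11010011111101
Gen 5 (rule 126): 11111110000111
Gen 6 (rule 182): 01111101001010
Gen 7 (rule 158): 11111001111011
Gen 8 (rule 126): 10001111001111
Gen 9 (rule 182): 11010110110110
Gen 10 (rule 158): 10010100100101
Gen 11 (rule 126): 11111111111111
Gen 12 (rule 182): 01111111111110
Gen 13 (rule 158): 11111111111101
Gen 14 (rule 126): 10000000000111
Gen 15 (rule 182): 11000000001010
Gen 16 (rule 158): 10100000011011
Gen 17 (rule 126): 11110000111111

Answer: none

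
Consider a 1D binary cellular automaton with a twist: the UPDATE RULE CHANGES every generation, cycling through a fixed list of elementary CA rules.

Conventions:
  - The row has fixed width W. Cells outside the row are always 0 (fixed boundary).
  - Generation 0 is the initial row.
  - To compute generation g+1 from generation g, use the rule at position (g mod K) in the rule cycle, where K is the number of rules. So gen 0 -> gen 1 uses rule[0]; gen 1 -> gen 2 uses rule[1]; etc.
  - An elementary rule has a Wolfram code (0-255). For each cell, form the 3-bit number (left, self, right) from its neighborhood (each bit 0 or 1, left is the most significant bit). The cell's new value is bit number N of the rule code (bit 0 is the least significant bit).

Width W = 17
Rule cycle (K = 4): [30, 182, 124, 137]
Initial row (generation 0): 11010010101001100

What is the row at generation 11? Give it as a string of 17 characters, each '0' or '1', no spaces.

Answer: 01000111101001111

Derivation:
Gen 0: 11010010101001100
Gen 1 (rule 30): 10011110101111010
Gen 2 (rule 182): 11101101110110111
Gen 3 (rule 124): 10111111011111101
Gen 4 (rule 137): 00111110011111000
Gen 5 (rule 30): 01100001110000100
Gen 6 (rule 182): 10010010101001110
Gen 7 (rule 124): 11011011111101011
Gen 8 (rule 137): 10010011111000010
Gen 9 (rule 30): 11111110000100111
Gen 10 (rule 182): 01111101001111010
Gen 11 (rule 124): 01000111101001111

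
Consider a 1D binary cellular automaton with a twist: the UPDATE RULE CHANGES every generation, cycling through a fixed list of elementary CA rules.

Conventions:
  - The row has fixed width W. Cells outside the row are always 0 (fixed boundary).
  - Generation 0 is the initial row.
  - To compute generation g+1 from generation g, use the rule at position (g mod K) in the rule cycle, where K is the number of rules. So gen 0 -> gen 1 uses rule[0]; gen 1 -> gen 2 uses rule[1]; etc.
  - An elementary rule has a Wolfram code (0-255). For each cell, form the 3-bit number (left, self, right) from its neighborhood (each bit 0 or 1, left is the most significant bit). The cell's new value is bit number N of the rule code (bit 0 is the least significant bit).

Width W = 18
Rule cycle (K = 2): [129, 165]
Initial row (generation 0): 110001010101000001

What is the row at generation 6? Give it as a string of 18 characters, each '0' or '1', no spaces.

Gen 0: 110001010101000001
Gen 1 (rule 129): 000100000000011100
Gen 2 (rule 165): 110101111111001001
Gen 3 (rule 129): 000000111110000000
Gen 4 (rule 165): 111110011100111111
Gen 5 (rule 129): 011100001000011110
Gen 6 (rule 165): 001001101011001100

Answer: 001001101011001100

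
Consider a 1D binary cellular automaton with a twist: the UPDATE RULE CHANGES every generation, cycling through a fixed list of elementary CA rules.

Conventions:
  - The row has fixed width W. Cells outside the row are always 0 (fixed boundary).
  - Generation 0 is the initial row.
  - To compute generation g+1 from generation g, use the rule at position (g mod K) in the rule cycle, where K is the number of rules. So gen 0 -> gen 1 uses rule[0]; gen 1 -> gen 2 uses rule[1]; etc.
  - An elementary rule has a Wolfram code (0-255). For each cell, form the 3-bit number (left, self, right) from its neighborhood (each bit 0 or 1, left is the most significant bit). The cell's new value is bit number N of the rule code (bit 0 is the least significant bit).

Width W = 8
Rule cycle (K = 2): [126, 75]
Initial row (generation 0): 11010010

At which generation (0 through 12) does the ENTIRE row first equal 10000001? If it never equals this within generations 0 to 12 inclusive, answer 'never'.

Answer: 2

Derivation:
Gen 0: 11010010
Gen 1 (rule 126): 11111111
Gen 2 (rule 75): 10000001
Gen 3 (rule 126): 11000011
Gen 4 (rule 75): 11011111
Gen 5 (rule 126): 11110001
Gen 6 (rule 75): 10010110
Gen 7 (rule 126): 11111111
Gen 8 (rule 75): 10000001
Gen 9 (rule 126): 11000011
Gen 10 (rule 75): 11011111
Gen 11 (rule 126): 11110001
Gen 12 (rule 75): 10010110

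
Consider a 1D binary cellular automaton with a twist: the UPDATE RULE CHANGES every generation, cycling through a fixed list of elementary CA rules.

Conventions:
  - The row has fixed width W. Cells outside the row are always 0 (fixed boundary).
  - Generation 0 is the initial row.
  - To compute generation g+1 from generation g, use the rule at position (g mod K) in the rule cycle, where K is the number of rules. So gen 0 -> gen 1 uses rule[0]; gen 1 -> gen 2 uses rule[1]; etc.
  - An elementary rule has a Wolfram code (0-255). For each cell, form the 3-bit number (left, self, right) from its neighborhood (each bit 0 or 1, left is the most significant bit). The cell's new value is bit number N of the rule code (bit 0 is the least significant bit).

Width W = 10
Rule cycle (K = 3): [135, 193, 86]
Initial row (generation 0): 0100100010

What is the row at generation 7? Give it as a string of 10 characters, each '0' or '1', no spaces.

Gen 0: 0100100010
Gen 1 (rule 135): 1101101110
Gen 2 (rule 193): 0100100110
Gen 3 (rule 86): 1111111011
Gen 4 (rule 135): 0111110000
Gen 5 (rule 193): 0011110111
Gen 6 (rule 86): 0100010001
Gen 7 (rule 135): 1101110111

Answer: 1101110111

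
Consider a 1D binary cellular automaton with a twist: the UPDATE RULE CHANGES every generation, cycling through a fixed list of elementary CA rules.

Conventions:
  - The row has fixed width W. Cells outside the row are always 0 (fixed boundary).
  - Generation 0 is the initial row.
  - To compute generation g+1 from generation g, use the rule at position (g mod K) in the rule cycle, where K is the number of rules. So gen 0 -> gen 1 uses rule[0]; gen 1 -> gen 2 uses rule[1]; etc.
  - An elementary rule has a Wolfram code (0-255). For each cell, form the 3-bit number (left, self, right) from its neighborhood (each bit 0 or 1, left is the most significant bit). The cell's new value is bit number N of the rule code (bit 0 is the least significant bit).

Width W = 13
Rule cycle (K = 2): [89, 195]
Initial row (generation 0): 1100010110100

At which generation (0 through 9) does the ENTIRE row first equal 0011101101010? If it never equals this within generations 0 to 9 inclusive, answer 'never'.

Gen 0: 1100010110100
Gen 1 (rule 89): 1111000110011
Gen 2 (rule 195): 0111011010101
Gen 3 (rule 89): 0101011000000
Gen 4 (rule 195): 1000001011111
Gen 5 (rule 89): 0111100010001
Gen 6 (rule 195): 1011101100110
Gen 7 (rule 89): 0010101110111
Gen 8 (rule 195): 1100000110011
Gen 9 (rule 89): 1111110111011

Answer: never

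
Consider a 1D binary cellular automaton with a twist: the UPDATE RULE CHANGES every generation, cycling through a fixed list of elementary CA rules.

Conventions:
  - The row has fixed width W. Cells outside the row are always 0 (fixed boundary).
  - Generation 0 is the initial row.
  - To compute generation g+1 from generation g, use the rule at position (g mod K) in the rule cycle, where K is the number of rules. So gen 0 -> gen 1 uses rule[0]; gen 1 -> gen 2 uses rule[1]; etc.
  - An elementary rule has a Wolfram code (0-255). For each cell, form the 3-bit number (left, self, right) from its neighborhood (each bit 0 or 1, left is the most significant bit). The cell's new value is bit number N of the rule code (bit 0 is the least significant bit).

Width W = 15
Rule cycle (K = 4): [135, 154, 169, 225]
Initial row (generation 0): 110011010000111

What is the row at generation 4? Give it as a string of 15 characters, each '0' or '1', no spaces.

Gen 0: 110011010000111
Gen 1 (rule 135): 000100010111010
Gen 2 (rule 154): 001010100110001
Gen 3 (rule 169): 100101000100100
Gen 4 (rule 225): 000010010000001

Answer: 000010010000001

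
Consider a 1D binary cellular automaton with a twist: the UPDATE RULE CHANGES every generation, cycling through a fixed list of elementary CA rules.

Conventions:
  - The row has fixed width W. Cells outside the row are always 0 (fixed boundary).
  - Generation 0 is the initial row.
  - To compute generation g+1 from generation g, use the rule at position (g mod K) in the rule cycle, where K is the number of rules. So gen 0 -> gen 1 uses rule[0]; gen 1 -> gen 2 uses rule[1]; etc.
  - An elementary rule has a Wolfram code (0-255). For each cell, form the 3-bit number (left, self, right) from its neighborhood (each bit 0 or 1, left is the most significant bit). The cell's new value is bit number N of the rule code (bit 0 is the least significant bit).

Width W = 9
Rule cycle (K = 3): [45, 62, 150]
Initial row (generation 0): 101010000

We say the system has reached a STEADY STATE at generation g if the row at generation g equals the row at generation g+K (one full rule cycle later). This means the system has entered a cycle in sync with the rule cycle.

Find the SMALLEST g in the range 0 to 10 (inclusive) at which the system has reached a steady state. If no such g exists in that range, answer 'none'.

Gen 0: 101010000
Gen 1 (rule 45): 111110111
Gen 2 (rule 62): 100001100
Gen 3 (rule 150): 110010010
Gen 4 (rule 45): 100010010
Gen 5 (rule 62): 110111111
Gen 6 (rule 150): 000011110
Gen 7 (rule 45): 111010000
Gen 8 (rule 62): 100111000
Gen 9 (rule 150): 111010100
Gen 10 (rule 45): 100111101
Gen 11 (rule 62): 111100011
Gen 12 (rule 150): 011010100
Gen 13 (rule 45): 010111101

Answer: none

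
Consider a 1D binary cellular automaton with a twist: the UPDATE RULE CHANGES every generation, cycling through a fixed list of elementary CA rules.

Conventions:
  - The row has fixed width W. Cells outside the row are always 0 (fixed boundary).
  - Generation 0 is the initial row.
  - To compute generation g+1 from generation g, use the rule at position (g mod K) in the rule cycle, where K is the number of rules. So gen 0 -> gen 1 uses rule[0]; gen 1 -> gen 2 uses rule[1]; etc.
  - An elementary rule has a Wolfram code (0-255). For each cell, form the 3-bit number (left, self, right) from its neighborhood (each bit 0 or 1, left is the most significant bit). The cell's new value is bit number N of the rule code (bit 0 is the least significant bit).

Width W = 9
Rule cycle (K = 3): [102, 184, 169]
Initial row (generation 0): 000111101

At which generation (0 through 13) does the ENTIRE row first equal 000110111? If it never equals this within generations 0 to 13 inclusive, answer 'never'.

Gen 0: 000111101
Gen 1 (rule 102): 001000111
Gen 2 (rule 184): 000100110
Gen 3 (rule 169): 110000100
Gen 4 (rule 102): 010001100
Gen 5 (rule 184): 001001010
Gen 6 (rule 169): 100000100
Gen 7 (rule 102): 100001100
Gen 8 (rule 184): 010001010
Gen 9 (rule 169): 000100100
Gen 10 (rule 102): 001101100
Gen 11 (rule 184): 001011010
Gen 12 (rule 169): 100110100
Gen 13 (rule 102): 101011100

Answer: never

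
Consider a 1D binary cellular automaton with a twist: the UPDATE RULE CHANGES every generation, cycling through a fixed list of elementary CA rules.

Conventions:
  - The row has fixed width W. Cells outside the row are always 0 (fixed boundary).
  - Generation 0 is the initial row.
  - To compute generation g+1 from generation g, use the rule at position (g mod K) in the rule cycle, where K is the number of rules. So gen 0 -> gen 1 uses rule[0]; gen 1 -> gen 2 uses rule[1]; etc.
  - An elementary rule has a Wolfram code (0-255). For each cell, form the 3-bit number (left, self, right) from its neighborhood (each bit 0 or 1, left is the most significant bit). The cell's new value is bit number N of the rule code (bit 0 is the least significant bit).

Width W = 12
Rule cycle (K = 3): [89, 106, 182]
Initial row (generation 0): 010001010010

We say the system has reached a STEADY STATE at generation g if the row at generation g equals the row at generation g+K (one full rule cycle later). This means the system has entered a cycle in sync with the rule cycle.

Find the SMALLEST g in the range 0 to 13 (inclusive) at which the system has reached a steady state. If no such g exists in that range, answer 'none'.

Gen 0: 010001010010
Gen 1 (rule 89): 001100001001
Gen 2 (rule 106): 011100010010
Gen 3 (rule 182): 101010111111
Gen 4 (rule 89): 000000100001
Gen 5 (rule 106): 000001000010
Gen 6 (rule 182): 000011100111
Gen 7 (rule 89): 111010110101
Gen 8 (rule 106): 101101111010
Gen 9 (rule 182): 110010110111
Gen 10 (rule 89): 111000110101
Gen 11 (rule 106): 101001111010
Gen 12 (rule 182): 111110110111
Gen 13 (rule 89): 100010110101
Gen 14 (rule 106): 000101111010
Gen 15 (rule 182): 001110110111
Gen 16 (rule 89): 101010110101

Answer: none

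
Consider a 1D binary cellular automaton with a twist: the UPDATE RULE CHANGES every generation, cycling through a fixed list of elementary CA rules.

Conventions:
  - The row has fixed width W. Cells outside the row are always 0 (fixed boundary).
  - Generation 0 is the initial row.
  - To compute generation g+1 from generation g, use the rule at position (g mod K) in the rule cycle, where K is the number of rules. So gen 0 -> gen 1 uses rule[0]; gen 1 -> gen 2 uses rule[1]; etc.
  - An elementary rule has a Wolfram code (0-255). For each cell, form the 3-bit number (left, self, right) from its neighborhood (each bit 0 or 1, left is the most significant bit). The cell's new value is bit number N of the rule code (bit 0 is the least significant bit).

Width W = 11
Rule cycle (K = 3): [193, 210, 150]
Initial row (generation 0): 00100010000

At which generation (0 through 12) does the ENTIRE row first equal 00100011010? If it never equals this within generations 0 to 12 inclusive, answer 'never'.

Answer: 8

Derivation:
Gen 0: 00100010000
Gen 1 (rule 193): 10001000111
Gen 2 (rule 210): 01010101011
Gen 3 (rule 150): 11010101000
Gen 4 (rule 193): 01000000011
Gen 5 (rule 210): 10100000101
Gen 6 (rule 150): 10110001101
Gen 7 (rule 193): 00010100100
Gen 8 (rule 210): 00100011010
Gen 9 (rule 150): 01110100011
Gen 10 (rule 193): 00110001001
Gen 11 (rule 210): 01011010110
Gen 12 (rule 150): 11000010001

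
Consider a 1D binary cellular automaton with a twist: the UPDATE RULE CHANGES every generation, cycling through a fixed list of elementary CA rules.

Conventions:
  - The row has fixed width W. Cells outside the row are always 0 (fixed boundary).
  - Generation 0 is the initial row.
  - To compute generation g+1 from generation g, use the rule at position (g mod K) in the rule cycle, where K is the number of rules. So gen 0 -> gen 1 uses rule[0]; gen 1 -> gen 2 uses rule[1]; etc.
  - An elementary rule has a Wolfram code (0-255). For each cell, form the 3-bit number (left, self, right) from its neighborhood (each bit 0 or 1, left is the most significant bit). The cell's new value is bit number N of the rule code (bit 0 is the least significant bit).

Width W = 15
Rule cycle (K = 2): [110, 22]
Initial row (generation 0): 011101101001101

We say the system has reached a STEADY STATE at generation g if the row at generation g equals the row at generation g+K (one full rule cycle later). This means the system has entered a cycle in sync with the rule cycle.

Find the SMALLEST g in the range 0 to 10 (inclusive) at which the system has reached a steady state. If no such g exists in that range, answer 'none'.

Gen 0: 011101101001101
Gen 1 (rule 110): 110111111011111
Gen 2 (rule 22): 000000000000000
Gen 3 (rule 110): 000000000000000
Gen 4 (rule 22): 000000000000000
Gen 5 (rule 110): 000000000000000
Gen 6 (rule 22): 000000000000000
Gen 7 (rule 110): 000000000000000
Gen 8 (rule 22): 000000000000000
Gen 9 (rule 110): 000000000000000
Gen 10 (rule 22): 000000000000000
Gen 11 (rule 110): 000000000000000
Gen 12 (rule 22): 000000000000000

Answer: 2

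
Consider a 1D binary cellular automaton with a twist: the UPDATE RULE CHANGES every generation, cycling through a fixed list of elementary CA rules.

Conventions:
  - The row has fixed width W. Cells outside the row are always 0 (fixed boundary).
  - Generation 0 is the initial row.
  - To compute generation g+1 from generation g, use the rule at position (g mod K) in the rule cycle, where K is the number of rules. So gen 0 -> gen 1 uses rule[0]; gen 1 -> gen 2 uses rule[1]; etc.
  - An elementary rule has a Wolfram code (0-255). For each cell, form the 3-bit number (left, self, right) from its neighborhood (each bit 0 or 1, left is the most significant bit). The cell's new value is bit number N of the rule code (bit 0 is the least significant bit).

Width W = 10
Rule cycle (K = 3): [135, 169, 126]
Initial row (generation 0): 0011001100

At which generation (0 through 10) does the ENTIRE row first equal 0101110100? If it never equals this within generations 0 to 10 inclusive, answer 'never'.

Answer: never

Derivation:
Gen 0: 0011001100
Gen 1 (rule 135): 1100010001
Gen 2 (rule 169): 1001000100
Gen 3 (rule 126): 1111101110
Gen 4 (rule 135): 0111000100
Gen 5 (rule 169): 0110010001
Gen 6 (rule 126): 1111111011
Gen 7 (rule 135): 0111110000
Gen 8 (rule 169): 0111100111
Gen 9 (rule 126): 1100111101
Gen 10 (rule 135): 0001011001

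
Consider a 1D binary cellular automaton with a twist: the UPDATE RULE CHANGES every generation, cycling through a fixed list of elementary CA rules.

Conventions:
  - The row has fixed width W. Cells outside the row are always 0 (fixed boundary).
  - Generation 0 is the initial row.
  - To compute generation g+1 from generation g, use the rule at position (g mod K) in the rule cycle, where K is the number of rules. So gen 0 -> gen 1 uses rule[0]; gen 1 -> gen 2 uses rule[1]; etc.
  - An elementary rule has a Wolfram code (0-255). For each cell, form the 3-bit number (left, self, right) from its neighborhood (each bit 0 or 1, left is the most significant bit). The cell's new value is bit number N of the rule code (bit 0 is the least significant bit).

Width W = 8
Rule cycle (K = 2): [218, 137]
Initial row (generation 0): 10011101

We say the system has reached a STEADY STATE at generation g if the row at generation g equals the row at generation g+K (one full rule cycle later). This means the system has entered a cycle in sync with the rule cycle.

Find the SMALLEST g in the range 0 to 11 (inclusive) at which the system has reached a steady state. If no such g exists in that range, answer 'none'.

Gen 0: 10011101
Gen 1 (rule 218): 01111100
Gen 2 (rule 137): 01111001
Gen 3 (rule 218): 11111110
Gen 4 (rule 137): 11111100
Gen 5 (rule 218): 11111110
Gen 6 (rule 137): 11111100
Gen 7 (rule 218): 11111110
Gen 8 (rule 137): 11111100
Gen 9 (rule 218): 11111110
Gen 10 (rule 137): 11111100
Gen 11 (rule 218): 11111110
Gen 12 (rule 137): 11111100
Gen 13 (rule 218): 11111110

Answer: 3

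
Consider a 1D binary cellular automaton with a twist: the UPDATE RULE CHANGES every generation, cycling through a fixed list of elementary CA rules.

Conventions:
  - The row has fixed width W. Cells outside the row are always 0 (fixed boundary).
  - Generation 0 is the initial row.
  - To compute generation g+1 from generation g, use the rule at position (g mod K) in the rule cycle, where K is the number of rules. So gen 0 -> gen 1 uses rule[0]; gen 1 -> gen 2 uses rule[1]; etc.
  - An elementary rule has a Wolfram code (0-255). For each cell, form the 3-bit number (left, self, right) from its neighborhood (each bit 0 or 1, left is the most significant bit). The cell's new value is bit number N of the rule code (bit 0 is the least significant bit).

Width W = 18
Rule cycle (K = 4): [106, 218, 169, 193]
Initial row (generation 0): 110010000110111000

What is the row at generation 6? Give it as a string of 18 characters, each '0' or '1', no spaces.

Gen 0: 110010000110111000
Gen 1 (rule 106): 110100001111101000
Gen 2 (rule 218): 110010011111100100
Gen 3 (rule 169): 100000011111000001
Gen 4 (rule 193): 001111001111011100
Gen 5 (rule 106): 011001011001110100
Gen 6 (rule 218): 111110011111110010

Answer: 111110011111110010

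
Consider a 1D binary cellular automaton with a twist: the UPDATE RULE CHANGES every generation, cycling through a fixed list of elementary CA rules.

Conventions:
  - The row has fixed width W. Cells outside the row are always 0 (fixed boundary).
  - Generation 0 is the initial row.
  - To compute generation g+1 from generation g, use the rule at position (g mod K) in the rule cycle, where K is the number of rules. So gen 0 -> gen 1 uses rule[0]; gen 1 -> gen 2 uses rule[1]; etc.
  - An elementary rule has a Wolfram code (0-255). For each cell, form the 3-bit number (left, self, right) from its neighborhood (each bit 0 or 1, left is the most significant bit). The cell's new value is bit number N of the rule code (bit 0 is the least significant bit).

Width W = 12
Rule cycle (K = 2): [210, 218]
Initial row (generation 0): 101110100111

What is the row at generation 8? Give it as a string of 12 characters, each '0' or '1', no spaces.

Gen 0: 101110100111
Gen 1 (rule 210): 000110011011
Gen 2 (rule 218): 001111111011
Gen 3 (rule 210): 010111111001
Gen 4 (rule 218): 100111111110
Gen 5 (rule 210): 011011111111
Gen 6 (rule 218): 111011111111
Gen 7 (rule 210): 011001111111
Gen 8 (rule 218): 111111111111

Answer: 111111111111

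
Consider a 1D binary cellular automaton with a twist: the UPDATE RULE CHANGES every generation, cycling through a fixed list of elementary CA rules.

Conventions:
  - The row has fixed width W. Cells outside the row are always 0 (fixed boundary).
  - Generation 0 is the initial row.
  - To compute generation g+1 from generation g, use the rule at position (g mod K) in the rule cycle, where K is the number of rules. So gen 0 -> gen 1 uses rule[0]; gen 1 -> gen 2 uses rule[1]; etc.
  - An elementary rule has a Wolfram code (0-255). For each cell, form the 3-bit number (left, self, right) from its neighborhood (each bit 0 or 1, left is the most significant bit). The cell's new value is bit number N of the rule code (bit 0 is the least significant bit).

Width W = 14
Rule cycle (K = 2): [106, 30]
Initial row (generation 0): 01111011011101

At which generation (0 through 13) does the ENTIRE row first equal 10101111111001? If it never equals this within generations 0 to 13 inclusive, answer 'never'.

Answer: never

Derivation:
Gen 0: 01111011011101
Gen 1 (rule 106): 11001111110110
Gen 2 (rule 30): 10111000000101
Gen 3 (rule 106): 01101000001010
Gen 4 (rule 30): 11001100011011
Gen 5 (rule 106): 11011100111111
Gen 6 (rule 30): 10010011100000
Gen 7 (rule 106): 00100110100000
Gen 8 (rule 30): 01111100110000
Gen 9 (rule 106): 11000101110000
Gen 10 (rule 30): 10101101001000
Gen 11 (rule 106): 01011110010000
Gen 12 (rule 30): 11010001111000
Gen 13 (rule 106): 11100011001000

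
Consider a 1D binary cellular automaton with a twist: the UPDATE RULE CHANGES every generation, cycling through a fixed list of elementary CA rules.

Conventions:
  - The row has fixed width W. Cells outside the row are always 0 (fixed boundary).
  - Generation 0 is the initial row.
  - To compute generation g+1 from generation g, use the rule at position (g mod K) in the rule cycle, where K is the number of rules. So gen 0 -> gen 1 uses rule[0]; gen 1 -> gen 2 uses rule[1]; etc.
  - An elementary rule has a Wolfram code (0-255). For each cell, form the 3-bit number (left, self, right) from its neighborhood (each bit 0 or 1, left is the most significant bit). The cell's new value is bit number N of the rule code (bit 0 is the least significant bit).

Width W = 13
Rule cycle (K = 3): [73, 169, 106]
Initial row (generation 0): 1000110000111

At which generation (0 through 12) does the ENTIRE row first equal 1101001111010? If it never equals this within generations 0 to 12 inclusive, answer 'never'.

Answer: 8

Derivation:
Gen 0: 1000110000111
Gen 1 (rule 73): 0010110110101
Gen 2 (rule 169): 1001101101010
Gen 3 (rule 106): 0011111110100
Gen 4 (rule 73): 1010000010001
Gen 5 (rule 169): 0100111000100
Gen 6 (rule 106): 1001101001000
Gen 7 (rule 73): 0001100000011
Gen 8 (rule 169): 1101001111010
Gen 9 (rule 106): 1110011001100
Gen 10 (rule 73): 1010011001101
Gen 11 (rule 169): 0100010001010
Gen 12 (rule 106): 1000100010100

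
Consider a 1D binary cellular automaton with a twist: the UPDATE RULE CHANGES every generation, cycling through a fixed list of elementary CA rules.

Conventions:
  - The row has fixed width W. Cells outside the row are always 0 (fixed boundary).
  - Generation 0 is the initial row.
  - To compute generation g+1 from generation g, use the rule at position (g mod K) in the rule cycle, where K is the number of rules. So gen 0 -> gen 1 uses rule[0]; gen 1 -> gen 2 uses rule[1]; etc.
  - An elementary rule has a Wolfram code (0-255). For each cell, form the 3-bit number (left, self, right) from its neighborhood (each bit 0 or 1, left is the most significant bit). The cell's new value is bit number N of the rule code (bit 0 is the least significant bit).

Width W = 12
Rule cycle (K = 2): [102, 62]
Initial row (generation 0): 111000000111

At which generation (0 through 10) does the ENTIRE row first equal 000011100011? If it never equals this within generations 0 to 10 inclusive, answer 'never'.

Gen 0: 111000000111
Gen 1 (rule 102): 001000001001
Gen 2 (rule 62): 011100011111
Gen 3 (rule 102): 100100100001
Gen 4 (rule 62): 111111110011
Gen 5 (rule 102): 000000010101
Gen 6 (rule 62): 000000111111
Gen 7 (rule 102): 000001000001
Gen 8 (rule 62): 000011100011
Gen 9 (rule 102): 000100100101
Gen 10 (rule 62): 001111111111

Answer: 8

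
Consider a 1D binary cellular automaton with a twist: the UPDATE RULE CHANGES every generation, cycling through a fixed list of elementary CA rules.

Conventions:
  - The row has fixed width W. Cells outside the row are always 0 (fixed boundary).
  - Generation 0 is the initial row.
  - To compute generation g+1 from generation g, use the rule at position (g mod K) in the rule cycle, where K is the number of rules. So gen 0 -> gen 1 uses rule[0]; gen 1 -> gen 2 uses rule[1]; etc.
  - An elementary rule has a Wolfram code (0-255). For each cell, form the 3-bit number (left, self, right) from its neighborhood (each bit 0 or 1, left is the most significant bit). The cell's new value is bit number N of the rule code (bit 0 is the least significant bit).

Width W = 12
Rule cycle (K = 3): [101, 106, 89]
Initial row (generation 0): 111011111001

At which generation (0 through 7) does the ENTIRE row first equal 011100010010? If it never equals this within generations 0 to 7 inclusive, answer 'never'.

Gen 0: 111011111001
Gen 1 (rule 101): 001100001001
Gen 2 (rule 106): 011100010010
Gen 3 (rule 89): 010111001001
Gen 4 (rule 101): 011001001001
Gen 5 (rule 106): 111010010010
Gen 6 (rule 89): 101001001001
Gen 7 (rule 101): 111001001001

Answer: 2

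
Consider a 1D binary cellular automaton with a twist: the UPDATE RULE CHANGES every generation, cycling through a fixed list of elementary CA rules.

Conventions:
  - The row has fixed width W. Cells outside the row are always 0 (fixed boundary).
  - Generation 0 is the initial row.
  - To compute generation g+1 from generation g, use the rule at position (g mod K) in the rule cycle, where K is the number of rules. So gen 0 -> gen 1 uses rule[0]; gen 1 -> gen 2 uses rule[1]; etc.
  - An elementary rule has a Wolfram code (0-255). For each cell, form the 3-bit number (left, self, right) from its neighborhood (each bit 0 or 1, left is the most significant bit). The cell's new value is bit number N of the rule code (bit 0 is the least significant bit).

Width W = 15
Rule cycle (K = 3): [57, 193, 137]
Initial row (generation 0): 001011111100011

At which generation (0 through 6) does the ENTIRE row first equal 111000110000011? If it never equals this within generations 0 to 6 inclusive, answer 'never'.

Answer: 3

Derivation:
Gen 0: 001011111100011
Gen 1 (rule 57): 100110000011010
Gen 2 (rule 193): 000010111001000
Gen 3 (rule 137): 111000110000011
Gen 4 (rule 57): 100110101111010
Gen 5 (rule 193): 000010000111000
Gen 6 (rule 137): 111000110110011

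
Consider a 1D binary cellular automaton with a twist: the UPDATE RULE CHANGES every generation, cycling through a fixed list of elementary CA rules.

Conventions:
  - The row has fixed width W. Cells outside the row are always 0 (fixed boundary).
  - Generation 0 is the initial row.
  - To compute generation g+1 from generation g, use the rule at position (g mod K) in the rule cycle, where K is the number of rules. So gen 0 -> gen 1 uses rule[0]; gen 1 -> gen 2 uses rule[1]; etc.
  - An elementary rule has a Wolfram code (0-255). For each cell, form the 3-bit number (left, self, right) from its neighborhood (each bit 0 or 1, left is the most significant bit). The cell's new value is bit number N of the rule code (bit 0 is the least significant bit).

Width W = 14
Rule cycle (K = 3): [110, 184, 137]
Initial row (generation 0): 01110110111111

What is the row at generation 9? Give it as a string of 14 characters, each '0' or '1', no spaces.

Gen 0: 01110110111111
Gen 1 (rule 110): 11011111100001
Gen 2 (rule 184): 10111111010000
Gen 3 (rule 137): 00111110000111
Gen 4 (rule 110): 01100010001101
Gen 5 (rule 184): 01010001001010
Gen 6 (rule 137): 00000100000000
Gen 7 (rule 110): 00001100000000
Gen 8 (rule 184): 00001010000000
Gen 9 (rule 137): 11100000111111

Answer: 11100000111111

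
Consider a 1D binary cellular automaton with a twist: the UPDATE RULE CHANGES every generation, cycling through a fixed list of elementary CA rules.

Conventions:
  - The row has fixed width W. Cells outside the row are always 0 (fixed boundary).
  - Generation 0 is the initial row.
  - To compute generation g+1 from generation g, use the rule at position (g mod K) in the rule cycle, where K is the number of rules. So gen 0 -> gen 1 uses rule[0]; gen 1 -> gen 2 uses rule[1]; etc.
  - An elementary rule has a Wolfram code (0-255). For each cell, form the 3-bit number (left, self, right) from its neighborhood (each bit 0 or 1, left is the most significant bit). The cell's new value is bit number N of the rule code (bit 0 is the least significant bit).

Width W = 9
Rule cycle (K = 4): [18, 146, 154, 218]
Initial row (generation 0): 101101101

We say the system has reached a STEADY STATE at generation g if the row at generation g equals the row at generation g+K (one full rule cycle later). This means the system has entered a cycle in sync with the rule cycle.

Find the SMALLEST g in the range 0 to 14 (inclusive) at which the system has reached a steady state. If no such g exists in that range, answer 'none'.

Answer: 1

Derivation:
Gen 0: 101101101
Gen 1 (rule 18): 000000000
Gen 2 (rule 146): 000000000
Gen 3 (rule 154): 000000000
Gen 4 (rule 218): 000000000
Gen 5 (rule 18): 000000000
Gen 6 (rule 146): 000000000
Gen 7 (rule 154): 000000000
Gen 8 (rule 218): 000000000
Gen 9 (rule 18): 000000000
Gen 10 (rule 146): 000000000
Gen 11 (rule 154): 000000000
Gen 12 (rule 218): 000000000
Gen 13 (rule 18): 000000000
Gen 14 (rule 146): 000000000
Gen 15 (rule 154): 000000000
Gen 16 (rule 218): 000000000
Gen 17 (rule 18): 000000000
Gen 18 (rule 146): 000000000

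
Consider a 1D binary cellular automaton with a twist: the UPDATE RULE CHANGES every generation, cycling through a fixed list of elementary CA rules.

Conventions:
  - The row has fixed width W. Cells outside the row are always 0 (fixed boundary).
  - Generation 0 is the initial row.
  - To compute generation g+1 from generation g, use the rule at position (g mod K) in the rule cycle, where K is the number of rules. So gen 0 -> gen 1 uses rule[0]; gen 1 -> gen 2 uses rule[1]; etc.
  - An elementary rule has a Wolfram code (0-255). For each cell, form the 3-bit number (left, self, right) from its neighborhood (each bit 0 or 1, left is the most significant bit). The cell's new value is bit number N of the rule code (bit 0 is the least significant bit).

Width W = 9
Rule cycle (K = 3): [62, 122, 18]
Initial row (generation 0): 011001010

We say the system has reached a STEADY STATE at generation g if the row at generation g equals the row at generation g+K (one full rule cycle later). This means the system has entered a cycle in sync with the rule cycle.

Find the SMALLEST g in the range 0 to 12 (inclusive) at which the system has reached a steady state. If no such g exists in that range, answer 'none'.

Answer: 12

Derivation:
Gen 0: 011001010
Gen 1 (rule 62): 110111111
Gen 2 (rule 122): 111100001
Gen 3 (rule 18): 000010010
Gen 4 (rule 62): 000111111
Gen 5 (rule 122): 001100001
Gen 6 (rule 18): 010010010
Gen 7 (rule 62): 111111111
Gen 8 (rule 122): 100000001
Gen 9 (rule 18): 010000010
Gen 10 (rule 62): 111000111
Gen 11 (rule 122): 101101101
Gen 12 (rule 18): 000000000
Gen 13 (rule 62): 000000000
Gen 14 (rule 122): 000000000
Gen 15 (rule 18): 000000000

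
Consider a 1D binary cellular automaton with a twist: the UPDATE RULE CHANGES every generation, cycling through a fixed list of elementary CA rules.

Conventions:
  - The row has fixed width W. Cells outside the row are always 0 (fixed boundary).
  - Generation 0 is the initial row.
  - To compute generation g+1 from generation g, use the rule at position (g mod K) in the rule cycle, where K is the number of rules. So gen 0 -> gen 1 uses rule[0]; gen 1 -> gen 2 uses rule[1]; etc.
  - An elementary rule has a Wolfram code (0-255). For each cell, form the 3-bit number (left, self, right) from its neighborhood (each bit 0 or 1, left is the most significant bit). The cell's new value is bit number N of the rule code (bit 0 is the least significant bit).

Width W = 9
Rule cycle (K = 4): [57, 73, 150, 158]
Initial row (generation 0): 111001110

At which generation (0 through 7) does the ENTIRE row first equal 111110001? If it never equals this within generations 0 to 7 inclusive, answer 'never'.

Answer: never

Derivation:
Gen 0: 111001110
Gen 1 (rule 57): 100101001
Gen 2 (rule 73): 000000000
Gen 3 (rule 150): 000000000
Gen 4 (rule 158): 000000000
Gen 5 (rule 57): 111111111
Gen 6 (rule 73): 100000001
Gen 7 (rule 150): 110000011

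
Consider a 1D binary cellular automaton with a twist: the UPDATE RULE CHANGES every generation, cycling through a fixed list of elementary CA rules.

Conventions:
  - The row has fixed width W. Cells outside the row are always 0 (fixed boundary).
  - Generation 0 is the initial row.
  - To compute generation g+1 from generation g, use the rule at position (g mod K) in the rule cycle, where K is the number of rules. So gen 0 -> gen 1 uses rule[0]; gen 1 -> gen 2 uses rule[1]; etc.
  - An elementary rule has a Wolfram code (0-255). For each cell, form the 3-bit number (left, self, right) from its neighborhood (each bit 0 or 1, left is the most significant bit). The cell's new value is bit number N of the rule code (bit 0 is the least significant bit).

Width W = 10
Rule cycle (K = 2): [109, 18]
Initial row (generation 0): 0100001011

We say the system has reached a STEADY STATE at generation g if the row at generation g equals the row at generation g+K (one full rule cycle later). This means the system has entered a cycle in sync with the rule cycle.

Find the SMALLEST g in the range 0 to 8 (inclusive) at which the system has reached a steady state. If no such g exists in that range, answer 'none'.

Gen 0: 0100001011
Gen 1 (rule 109): 0101101111
Gen 2 (rule 18): 1000000000
Gen 3 (rule 109): 1011111111
Gen 4 (rule 18): 0000000000
Gen 5 (rule 109): 1111111111
Gen 6 (rule 18): 0000000000
Gen 7 (rule 109): 1111111111
Gen 8 (rule 18): 0000000000
Gen 9 (rule 109): 1111111111
Gen 10 (rule 18): 0000000000

Answer: 4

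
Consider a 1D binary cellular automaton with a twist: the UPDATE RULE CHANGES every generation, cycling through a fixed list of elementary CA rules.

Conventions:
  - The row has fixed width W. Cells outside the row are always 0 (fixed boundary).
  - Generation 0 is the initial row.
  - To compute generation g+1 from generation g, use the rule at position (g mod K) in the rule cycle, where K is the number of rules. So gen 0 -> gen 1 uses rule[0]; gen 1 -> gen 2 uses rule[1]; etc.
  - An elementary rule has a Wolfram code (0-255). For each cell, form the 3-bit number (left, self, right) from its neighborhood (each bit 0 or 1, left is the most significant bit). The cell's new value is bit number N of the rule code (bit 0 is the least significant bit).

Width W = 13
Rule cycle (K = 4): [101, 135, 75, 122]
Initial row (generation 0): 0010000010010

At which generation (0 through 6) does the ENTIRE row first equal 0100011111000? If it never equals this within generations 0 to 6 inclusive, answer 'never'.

Answer: never

Derivation:
Gen 0: 0010000010010
Gen 1 (rule 101): 1010111010010
Gen 2 (rule 135): 1010010010110
Gen 3 (rule 75): 0000100100110
Gen 4 (rule 122): 0001011011111
Gen 5 (rule 101): 1101101100001
Gen 6 (rule 135): 0000000001111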